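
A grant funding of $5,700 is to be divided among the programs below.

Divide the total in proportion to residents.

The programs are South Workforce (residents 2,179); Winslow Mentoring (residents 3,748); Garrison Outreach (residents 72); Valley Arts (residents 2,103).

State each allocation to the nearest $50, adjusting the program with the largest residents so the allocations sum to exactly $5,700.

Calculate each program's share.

Residents total: 8,102.
Raw shares: South Workforce 2,179/8,102 × $5,700 = 1,532.99; Winslow Mentoring 3,748/8,102 × $5,700 = 2,636.83; Garrison Outreach 72/8,102 × $5,700 = 50.65; Valley Arts 2,103/8,102 × $5,700 = 1,479.52.
After rounding ($50): South Workforce $1,550; Winslow Mentoring $2,650; Garrison Outreach $50; Valley Arts $1,500. Sum = $5,750.
Difference $5,700 − $5,750 = −$50 applied to largest residents (Winslow Mentoring): Winslow Mentoring becomes $2,600.

South Workforce: $1,550 | Winslow Mentoring: $2,600 | Garrison Outreach: $50 | Valley Arts: $1,500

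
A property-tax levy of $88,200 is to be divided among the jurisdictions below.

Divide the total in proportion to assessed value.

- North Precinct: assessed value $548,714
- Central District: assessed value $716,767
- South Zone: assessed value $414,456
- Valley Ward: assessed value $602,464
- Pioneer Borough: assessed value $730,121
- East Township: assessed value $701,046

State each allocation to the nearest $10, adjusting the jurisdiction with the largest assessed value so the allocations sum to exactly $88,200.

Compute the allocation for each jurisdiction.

North Precinct: $13,030 · Central District: $17,020 · South Zone: $9,840 · Valley Ward: $14,310 · Pioneer Borough: $17,350 · East Township: $16,650

Assessed value total: 3,713,568.
Unrounded shares: North Precinct 548,714/3,713,568 × $88,200 = 13,032.37; Central District 716,767/3,713,568 × $88,200 = 17,023.75; South Zone 414,456/3,713,568 × $88,200 = 9,843.64; Valley Ward 602,464/3,713,568 × $88,200 = 14,308.97; Pioneer Borough 730,121/3,713,568 × $88,200 = 17,340.92; East Township 701,046/3,713,568 × $88,200 = 16,650.36.
Rounded to nearest $10: North Precinct $13,030; Central District $17,020; South Zone $9,840; Valley Ward $14,310; Pioneer Borough $17,340; East Township $16,650. Sum = $88,190.
Difference $88,200 − $88,190 = +$10 applied to largest assessed value (Pioneer Borough): Pioneer Borough becomes $17,350.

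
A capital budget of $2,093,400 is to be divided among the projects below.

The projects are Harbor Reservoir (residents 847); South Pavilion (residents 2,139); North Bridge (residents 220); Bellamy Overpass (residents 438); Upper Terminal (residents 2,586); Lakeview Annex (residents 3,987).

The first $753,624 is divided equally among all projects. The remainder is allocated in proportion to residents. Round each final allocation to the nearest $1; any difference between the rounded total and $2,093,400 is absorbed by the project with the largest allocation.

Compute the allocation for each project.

$753,624 shared equally gives $125,604 per project.
Remainder $1,339,776 by residents (total 10,217): Harbor Reservoir 111,068.83 → $111,069; South Pavilion 280,491.42 → $280,491; North Bridge 28,849.05 → $28,849; Bellamy Overpass 57,435.83 → $57,436; Upper Terminal 339,107.44 → $339,107; Lakeview Annex 522,823.42 → $522,823.
Rounding difference +$1 on remainder applied to Lakeview Annex.
Totals: Harbor Reservoir $125,604 + $111,069 = $236,673; South Pavilion $125,604 + $280,491 = $406,095; North Bridge $125,604 + $28,849 = $154,453; Bellamy Overpass $125,604 + $57,436 = $183,040; Upper Terminal $125,604 + $339,107 = $464,711; Lakeview Annex $125,604 + $522,824 = $648,428.

Harbor Reservoir: $236,673; South Pavilion: $406,095; North Bridge: $154,453; Bellamy Overpass: $183,040; Upper Terminal: $464,711; Lakeview Annex: $648,428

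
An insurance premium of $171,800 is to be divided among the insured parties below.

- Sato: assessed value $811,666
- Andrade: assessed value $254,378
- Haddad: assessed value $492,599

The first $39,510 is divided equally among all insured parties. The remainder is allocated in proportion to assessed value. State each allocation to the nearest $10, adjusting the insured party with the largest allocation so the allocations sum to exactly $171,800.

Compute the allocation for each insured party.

First tranche $39,510 split equally: $13,170 each.
Remainder $132,290 by assessed value (total 1,558,643): Sato 68,890.24 → $68,890; Andrade 21,590.36 → $21,590; Haddad 41,809.40 → $41,810.
Totals: Sato $13,170 + $68,890 = $82,060; Andrade $13,170 + $21,590 = $34,760; Haddad $13,170 + $41,810 = $54,980.

Sato: $82,060 · Andrade: $34,760 · Haddad: $54,980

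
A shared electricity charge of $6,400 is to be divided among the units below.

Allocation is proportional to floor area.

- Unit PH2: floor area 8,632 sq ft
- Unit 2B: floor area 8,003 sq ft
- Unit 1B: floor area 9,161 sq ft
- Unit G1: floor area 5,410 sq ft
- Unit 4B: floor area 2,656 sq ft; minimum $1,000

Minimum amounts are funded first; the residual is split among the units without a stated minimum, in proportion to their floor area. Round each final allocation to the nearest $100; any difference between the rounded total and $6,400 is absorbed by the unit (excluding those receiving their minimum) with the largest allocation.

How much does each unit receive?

Unit PH2: $1,500; Unit 2B: $1,400; Unit 1B: $1,600; Unit G1: $900; Unit 4B: $1,000

Fund the minimums — Unit 4B $1,000. Remaining pool $5,400.
Remaining pool split over remaining floor area 31,206: Unit PH2 1,493.71 → $1,500; Unit 2B 1,384.87 → $1,400; Unit 1B 1,585.25 → $1,600; Unit G1 936.17 → $900.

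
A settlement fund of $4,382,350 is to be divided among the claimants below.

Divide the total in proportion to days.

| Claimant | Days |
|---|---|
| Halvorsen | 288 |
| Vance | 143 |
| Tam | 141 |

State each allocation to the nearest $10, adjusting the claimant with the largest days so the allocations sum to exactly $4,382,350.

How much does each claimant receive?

Halvorsen: $2,206,500; Vance: $1,095,590; Tam: $1,080,260

Sum of days: 288 + 143 + 141 = 572.
Pro-rata amounts: Halvorsen 2,206,497.90; Vance 1,095,587.50; Tam 1,080,264.60.
After rounding ($10): Halvorsen $2,206,500; Vance $1,095,590; Tam $1,080,260. Sum = $4,382,350.
Rounded total matches; no reconciliation needed.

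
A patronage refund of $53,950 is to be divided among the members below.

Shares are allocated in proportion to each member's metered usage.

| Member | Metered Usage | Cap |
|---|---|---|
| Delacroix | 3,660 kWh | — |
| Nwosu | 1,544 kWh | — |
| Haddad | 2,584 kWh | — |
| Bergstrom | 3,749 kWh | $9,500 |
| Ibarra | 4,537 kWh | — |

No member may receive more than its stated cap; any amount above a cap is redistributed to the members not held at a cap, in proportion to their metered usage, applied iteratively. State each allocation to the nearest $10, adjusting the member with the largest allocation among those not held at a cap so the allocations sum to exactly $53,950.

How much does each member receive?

Delacroix: $13,200 | Nwosu: $5,570 | Haddad: $9,320 | Bergstrom: $9,500 | Ibarra: $16,360

Total metered usage = 16,074.
Pro-rata shares before constraints: Delacroix 12,284.25; Nwosu 5,182.21; Haddad 8,672.81; Bergstrom 12,582.96; Ibarra 15,227.77.
Capped: Bergstrom ($9,500); residual $44,450 reallocated over remaining metered usage 12,325.
Shares after redistribution: Delacroix 13,199.76 → $13,200; Nwosu 5,568.42 → $5,570; Haddad 9,319.17 → $9,320; Ibarra 16,362.65 → $16,360.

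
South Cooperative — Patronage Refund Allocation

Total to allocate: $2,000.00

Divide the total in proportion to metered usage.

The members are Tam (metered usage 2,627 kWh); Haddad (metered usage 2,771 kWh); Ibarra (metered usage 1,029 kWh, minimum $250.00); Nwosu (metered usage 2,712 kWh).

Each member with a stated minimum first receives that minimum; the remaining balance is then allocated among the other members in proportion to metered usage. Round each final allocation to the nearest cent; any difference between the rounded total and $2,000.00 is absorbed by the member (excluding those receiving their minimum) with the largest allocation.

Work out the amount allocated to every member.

Tam: $566.86 · Haddad: $597.94 · Ibarra: $250.00 · Nwosu: $585.20

Guaranteed amounts: Ibarra $250.00. Balance $1,750.00.
Balance split over remaining metered usage 8,110: Tam 566.8619 → $566.86; Haddad 597.9346 → $597.93; Nwosu 585.2035 → $585.20.
Rounding difference +$0.01 applied to Haddad → $597.94.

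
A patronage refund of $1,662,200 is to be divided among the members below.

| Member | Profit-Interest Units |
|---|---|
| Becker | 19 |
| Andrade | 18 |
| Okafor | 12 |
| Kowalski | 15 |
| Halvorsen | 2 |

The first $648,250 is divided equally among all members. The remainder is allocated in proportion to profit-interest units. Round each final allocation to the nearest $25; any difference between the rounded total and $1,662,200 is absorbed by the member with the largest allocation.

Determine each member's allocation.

$648,250 shared equally gives $129,650 per member.
Remainder $1,013,950 by profit-interest units (total 66): Becker 291,894.70 → $291,900; Andrade 276,531.82 → $276,525; Okafor 184,354.55 → $184,350; Kowalski 230,443.18 → $230,450; Halvorsen 30,725.76 → $30,725.
Totals: Becker $129,650 + $291,900 = $421,550; Andrade $129,650 + $276,525 = $406,175; Okafor $129,650 + $184,350 = $314,000; Kowalski $129,650 + $230,450 = $360,100; Halvorsen $129,650 + $30,725 = $160,375.

Becker: $421,550; Andrade: $406,175; Okafor: $314,000; Kowalski: $360,100; Halvorsen: $160,375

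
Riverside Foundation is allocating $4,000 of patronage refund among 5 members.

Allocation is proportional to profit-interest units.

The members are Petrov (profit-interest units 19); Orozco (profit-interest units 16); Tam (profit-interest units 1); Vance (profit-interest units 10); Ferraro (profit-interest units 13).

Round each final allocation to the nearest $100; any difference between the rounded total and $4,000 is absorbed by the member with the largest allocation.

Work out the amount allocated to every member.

Petrov: $1,200; Orozco: $1,100; Tam: $100; Vance: $700; Ferraro: $900

Sum of profit-interest units: 59.
Pro-rata amounts: Petrov 19/59 × $4,000 = 1,288.14; Orozco 16/59 × $4,000 = 1,084.75; Tam 1/59 × $4,000 = 67.80; Vance 10/59 × $4,000 = 677.97; Ferraro 13/59 × $4,000 = 881.36.
Rounded to nearest $100: Petrov $1,300; Orozco $1,100; Tam $100; Vance $700; Ferraro $900. Sum = $4,100.
Difference $4,000 − $4,100 = −$100 applied to largest allocation (Petrov): Petrov becomes $1,200.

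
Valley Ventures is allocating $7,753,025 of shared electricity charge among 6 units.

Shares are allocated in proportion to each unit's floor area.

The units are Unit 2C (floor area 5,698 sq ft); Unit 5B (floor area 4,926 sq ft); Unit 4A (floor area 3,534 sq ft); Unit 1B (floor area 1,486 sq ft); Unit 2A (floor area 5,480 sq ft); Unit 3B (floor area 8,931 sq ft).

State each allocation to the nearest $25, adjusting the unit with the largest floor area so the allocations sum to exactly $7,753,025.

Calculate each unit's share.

Total floor area = 5,698 + 4,926 + 3,534 + 1,486 + 5,480 + 8,931 = 30,055.
Proportional shares: Unit 2C 1,469,863.13; Unit 5B 1,270,717.06; Unit 4A 911,635.01; Unit 1B 383,330.40; Unit 2A 1,413,627.58; Unit 3B 2,303,851.81.
After rounding ($25): Unit 2C $1,469,875; Unit 5B $1,270,725; Unit 4A $911,625; Unit 1B $383,325; Unit 2A $1,413,625; Unit 3B $2,303,850. Sum = $7,753,025.
No rounding difference to absorb.

Unit 2C: $1,469,875 · Unit 5B: $1,270,725 · Unit 4A: $911,625 · Unit 1B: $383,325 · Unit 2A: $1,413,625 · Unit 3B: $2,303,850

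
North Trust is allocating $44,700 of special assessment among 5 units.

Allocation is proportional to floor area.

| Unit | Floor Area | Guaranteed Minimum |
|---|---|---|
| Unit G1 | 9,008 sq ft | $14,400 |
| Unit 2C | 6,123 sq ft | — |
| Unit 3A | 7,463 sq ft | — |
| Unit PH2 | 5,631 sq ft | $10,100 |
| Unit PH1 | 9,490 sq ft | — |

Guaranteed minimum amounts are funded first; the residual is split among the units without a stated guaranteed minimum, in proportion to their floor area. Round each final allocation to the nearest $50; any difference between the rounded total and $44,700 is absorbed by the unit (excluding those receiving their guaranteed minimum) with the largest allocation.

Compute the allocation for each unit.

Unit G1: $14,400 | Unit 2C: $5,350 | Unit 3A: $6,550 | Unit PH2: $10,100 | Unit PH1: $8,300

Fund the minimums — Unit G1 $14,400; Unit PH2 $10,100. Remaining pool $20,200.
Remaining pool split over remaining floor area 23,076: Unit 2C 5,359.88 → $5,350; Unit 3A 6,532.87 → $6,550; Unit PH1 8,307.25 → $8,300.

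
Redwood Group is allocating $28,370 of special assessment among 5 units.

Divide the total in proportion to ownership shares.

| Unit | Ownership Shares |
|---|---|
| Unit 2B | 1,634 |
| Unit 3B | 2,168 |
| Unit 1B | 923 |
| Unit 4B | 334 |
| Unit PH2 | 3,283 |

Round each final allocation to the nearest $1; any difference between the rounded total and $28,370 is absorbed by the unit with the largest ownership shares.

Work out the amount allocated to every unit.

Total ownership shares = 1,634 + 2,168 + 923 + 334 + 3,283 = 8,342.
Pro-rata amounts: Unit 2B 5,557.01; Unit 3B 7,373.07; Unit 1B 3,139.00; Unit 4B 1,135.89; Unit PH2 11,165.03.
After rounding ($1): Unit 2B $5,557; Unit 3B $7,373; Unit 1B $3,139; Unit 4B $1,136; Unit PH2 $11,165. Sum = $28,370.
Sum already equals the total — no adjustment.

Unit 2B: $5,557 | Unit 3B: $7,373 | Unit 1B: $3,139 | Unit 4B: $1,136 | Unit PH2: $11,165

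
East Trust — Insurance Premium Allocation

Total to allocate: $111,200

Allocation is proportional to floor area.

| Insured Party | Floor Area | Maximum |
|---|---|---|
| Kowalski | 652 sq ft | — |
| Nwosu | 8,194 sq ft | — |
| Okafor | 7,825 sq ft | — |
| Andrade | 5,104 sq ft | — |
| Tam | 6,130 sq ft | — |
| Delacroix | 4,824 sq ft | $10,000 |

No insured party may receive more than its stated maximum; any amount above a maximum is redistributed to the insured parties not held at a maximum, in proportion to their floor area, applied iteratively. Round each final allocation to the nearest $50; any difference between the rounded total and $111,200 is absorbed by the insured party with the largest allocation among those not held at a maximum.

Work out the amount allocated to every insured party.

Kowalski: $2,350 | Nwosu: $29,700 | Okafor: $28,400 | Andrade: $18,500 | Tam: $22,250 | Delacroix: $10,000

Combined floor area = 32,729.
Unconstrained shares: Kowalski 2,215.23; Nwosu 27,839.92; Okafor 26,586.21; Andrade 17,341.34; Tam 20,827.28; Delacroix 16,390.01.
Capped: Delacroix ($10,000); balance $101,200 reallocated over remaining floor area 27,905.
Shares after redistribution: Kowalski 2,364.54 → $2,350; Nwosu 29,716.28 → $29,700; Okafor 28,378.07 → $28,400; Andrade 18,510.12 → $18,500; Tam 22,231.00 → $22,250.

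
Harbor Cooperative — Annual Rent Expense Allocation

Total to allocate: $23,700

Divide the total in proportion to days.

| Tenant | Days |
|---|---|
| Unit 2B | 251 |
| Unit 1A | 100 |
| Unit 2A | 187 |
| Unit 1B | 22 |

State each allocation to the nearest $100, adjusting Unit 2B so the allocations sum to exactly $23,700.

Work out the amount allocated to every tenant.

Unit 2B: $10,700 · Unit 1A: $4,200 · Unit 2A: $7,900 · Unit 1B: $900

Sum of days: 560.
Unrounded shares: Unit 2B 251/560 × $23,700 = 10,622.68; Unit 1A 100/560 × $23,700 = 4,232.14; Unit 2A 187/560 × $23,700 = 7,914.11; Unit 1B 22/560 × $23,700 = 931.07.
At nearest $100: Unit 2B $10,600; Unit 1A $4,200; Unit 2A $7,900; Unit 1B $900. Sum = $23,600.
Difference $23,700 − $23,600 = +$100 applied to Unit 2B: Unit 2B becomes $10,700.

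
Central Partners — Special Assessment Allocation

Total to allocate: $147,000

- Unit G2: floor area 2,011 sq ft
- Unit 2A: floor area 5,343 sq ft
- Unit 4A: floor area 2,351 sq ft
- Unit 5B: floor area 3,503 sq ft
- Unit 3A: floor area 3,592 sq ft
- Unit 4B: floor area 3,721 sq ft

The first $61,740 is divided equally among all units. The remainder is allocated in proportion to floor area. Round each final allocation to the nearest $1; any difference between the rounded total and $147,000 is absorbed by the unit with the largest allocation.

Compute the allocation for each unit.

First tranche $61,740 split equally: $10,290 each.
Remainder $85,260 by floor area (total 20,521): Unit G2 8,355.24 → $8,355; Unit 2A 22,198.93 → $22,199; Unit 4A 9,767.86 → $9,768; Unit 5B 14,554.15 → $14,554; Unit 3A 14,923.93 → $14,924; Unit 4B 15,459.89 → $15,460.
Totals: Unit G2 $10,290 + $8,355 = $18,645; Unit 2A $10,290 + $22,199 = $32,489; Unit 4A $10,290 + $9,768 = $20,058; Unit 5B $10,290 + $14,554 = $24,844; Unit 3A $10,290 + $14,924 = $25,214; Unit 4B $10,290 + $15,460 = $25,750.

Unit G2: $18,645 | Unit 2A: $32,489 | Unit 4A: $20,058 | Unit 5B: $24,844 | Unit 3A: $25,214 | Unit 4B: $25,750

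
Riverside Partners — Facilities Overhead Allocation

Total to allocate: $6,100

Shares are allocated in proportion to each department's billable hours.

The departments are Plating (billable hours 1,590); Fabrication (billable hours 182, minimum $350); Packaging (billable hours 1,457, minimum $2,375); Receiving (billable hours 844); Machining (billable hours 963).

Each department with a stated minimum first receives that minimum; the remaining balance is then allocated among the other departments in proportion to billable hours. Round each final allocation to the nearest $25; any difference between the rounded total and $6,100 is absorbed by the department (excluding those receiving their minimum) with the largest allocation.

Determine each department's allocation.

Minimums first: Fabrication $350; Packaging $2,375. Remaining pool $3,375.
Remaining pool split over remaining billable hours 3,397: Plating 1,579.70 → $1,575; Receiving 838.53 → $850; Machining 956.76 → $950.

Plating: $1,575 | Fabrication: $350 | Packaging: $2,375 | Receiving: $850 | Machining: $950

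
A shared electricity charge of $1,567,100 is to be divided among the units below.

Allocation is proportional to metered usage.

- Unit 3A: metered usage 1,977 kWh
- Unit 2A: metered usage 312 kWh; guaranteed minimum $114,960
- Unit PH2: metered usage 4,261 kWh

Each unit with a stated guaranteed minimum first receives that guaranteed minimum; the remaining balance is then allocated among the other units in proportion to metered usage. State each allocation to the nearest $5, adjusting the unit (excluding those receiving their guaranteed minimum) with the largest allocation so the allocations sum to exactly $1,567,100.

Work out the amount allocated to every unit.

Fund the minimums — Unit 2A $114,960. Remaining pool $1,452,140.
Remaining pool split over remaining metered usage 6,238: Unit 3A 460,224.56 → $460,225; Unit PH2 991,915.44 → $991,915.

Unit 3A: $460,225 | Unit 2A: $114,960 | Unit PH2: $991,915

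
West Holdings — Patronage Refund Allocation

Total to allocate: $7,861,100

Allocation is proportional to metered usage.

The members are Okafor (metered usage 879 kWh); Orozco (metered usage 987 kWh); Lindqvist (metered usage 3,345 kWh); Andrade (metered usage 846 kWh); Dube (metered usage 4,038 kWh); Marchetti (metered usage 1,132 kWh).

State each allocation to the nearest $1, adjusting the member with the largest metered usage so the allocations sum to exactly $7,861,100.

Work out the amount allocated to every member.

Okafor: $615,472 · Orozco: $691,093 · Lindqvist: $2,342,155 · Andrade: $592,366 · Dube: $2,827,392 · Marchetti: $792,622

Total metered usage = 11,227.
Unrounded shares: Okafor 879/11,227 × $7,861,100 = 615,472.25; Orozco 987/11,227 × $7,861,100 = 691,093.41; Lindqvist 3,345/11,227 × $7,861,100 = 2,342,155.47; Andrade 846/11,227 × $7,861,100 = 592,365.78; Dube 4,038/11,227 × $7,861,100 = 2,827,391.27; Marchetti 1,132/11,227 × $7,861,100 = 792,621.82.
Rounded to nearest $1: Okafor $615,472; Orozco $691,093; Lindqvist $2,342,155; Andrade $592,366; Dube $2,827,391; Marchetti $792,622. Sum = $7,861,099.
Difference $7,861,100 − $7,861,099 = +$1 applied to largest metered usage (Dube): Dube becomes $2,827,392.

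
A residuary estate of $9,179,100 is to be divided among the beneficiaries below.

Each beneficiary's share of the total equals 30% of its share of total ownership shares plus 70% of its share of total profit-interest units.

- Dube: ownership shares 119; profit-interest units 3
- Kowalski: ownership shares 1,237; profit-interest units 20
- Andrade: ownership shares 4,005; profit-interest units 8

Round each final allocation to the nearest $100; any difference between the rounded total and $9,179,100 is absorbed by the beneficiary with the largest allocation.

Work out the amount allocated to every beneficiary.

Dube: $682,900 | Kowalski: $4,780,800 | Andrade: $3,715,400

Ownership shares total 5,361; profit-interest units total 31.
Combined weights (30% ownership shares + 70% profit-interest units): Dube 0.0744; Kowalski 0.5208; Andrade 0.4048.
Raw shares: Dube 682,935.51; Kowalski 4,780,797.13; Andrade 3,715,367.36.
After rounding ($100): Dube $682,900; Kowalski $4,780,800; Andrade $3,715,400. Sum = $9,179,100.
Sum already equals the total — no adjustment.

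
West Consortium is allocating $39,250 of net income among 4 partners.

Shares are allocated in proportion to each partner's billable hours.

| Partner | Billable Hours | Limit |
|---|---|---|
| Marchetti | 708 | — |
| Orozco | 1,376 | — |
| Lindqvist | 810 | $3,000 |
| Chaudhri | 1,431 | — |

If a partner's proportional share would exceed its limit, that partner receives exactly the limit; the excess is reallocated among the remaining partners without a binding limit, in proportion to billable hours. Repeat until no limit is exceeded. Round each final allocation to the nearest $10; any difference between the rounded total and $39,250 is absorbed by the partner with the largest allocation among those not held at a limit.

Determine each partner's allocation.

Marchetti: $7,300 | Orozco: $14,190 | Lindqvist: $3,000 | Chaudhri: $14,760

Total billable hours = 4,325.
Pro-rata shares before constraints: Marchetti 6,425.20; Orozco 12,487.40; Lindqvist 7,350.87; Chaudhri 12,986.53.
Held at cap: Lindqvist ($3,000); remaining pool $36,250 reallocated over remaining billable hours 3,515.
Redistributed shares: Marchetti 7,301.56 → $7,300; Orozco 14,190.61 → $14,190; Chaudhri 14,757.82 → $14,760.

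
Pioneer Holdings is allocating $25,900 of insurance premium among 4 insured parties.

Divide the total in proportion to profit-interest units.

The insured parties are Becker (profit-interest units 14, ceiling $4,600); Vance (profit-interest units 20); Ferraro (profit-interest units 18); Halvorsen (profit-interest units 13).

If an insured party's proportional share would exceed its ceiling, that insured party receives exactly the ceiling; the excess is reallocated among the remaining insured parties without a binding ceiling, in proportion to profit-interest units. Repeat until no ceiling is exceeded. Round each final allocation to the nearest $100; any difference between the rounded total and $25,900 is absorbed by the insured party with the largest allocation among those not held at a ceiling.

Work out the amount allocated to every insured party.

Becker: $4,600 | Vance: $8,400 | Ferraro: $7,500 | Halvorsen: $5,400

Sum of profit-interest units: 65.
Unconstrained shares: Becker 5,578.46; Vance 7,969.23; Ferraro 7,172.31; Halvorsen 5,180.00.
Cap binds for Becker ($4,600); balance $21,300 reallocated over remaining profit-interest units 51.
Redistributed shares: Vance 8,352.94 → $8,400; Ferraro 7,517.65 → $7,500; Halvorsen 5,429.41 → $5,400.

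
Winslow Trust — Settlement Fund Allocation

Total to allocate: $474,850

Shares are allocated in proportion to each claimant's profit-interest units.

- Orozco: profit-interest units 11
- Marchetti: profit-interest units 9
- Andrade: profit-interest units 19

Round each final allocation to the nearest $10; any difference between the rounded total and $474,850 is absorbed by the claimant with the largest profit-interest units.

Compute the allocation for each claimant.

Sum of profit-interest units: 11 + 9 + 19 = 39.
Proportional shares: Orozco 133,932.05; Marchetti 109,580.77; Andrade 231,337.18.
Rounded to nearest $10: Orozco $133,930; Marchetti $109,580; Andrade $231,340. Sum = $474,850.
No rounding difference to absorb.

Orozco: $133,930 · Marchetti: $109,580 · Andrade: $231,340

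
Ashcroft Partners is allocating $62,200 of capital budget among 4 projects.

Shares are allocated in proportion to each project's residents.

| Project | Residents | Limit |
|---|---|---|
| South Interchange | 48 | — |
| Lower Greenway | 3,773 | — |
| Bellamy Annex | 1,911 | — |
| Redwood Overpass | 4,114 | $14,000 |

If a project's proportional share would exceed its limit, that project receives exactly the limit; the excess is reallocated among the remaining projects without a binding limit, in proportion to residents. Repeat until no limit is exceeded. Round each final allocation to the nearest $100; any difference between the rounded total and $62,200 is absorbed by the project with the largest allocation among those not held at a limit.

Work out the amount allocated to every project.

South Interchange: $400 · Lower Greenway: $31,700 · Bellamy Annex: $16,100 · Redwood Overpass: $14,000

Sum of residents: 9,846.
Pro-rata shares before constraints: South Interchange 303.23; Lower Greenway 23,835.12; Bellamy Annex 12,072.33; Redwood Overpass 25,989.32.
Held at cap: Redwood Overpass ($14,000); residual $48,200 reallocated over remaining residents 5,732.
Shares after redistribution: South Interchange 403.63 → $400; Lower Greenway 31,726.90 → $31,700; Bellamy Annex 16,069.47 → $16,100.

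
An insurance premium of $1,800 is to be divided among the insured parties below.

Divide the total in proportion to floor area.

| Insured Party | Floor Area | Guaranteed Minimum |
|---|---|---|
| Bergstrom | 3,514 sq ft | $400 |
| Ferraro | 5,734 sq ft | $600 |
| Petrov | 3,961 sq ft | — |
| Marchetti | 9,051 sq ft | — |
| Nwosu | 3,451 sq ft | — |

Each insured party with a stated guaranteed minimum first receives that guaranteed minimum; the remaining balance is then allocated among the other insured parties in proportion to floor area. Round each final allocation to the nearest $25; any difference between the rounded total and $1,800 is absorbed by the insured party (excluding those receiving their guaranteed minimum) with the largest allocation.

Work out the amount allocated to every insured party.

Fund the minimums — Bergstrom $400; Ferraro $600. Residual $800.
Residual split over remaining floor area 16,463: Petrov 192.48 → $200; Marchetti 439.82 → $450; Nwosu 167.70 → $175.
Rounding difference −$25 applied to Marchetti → $425.

Bergstrom: $400 | Ferraro: $600 | Petrov: $200 | Marchetti: $425 | Nwosu: $175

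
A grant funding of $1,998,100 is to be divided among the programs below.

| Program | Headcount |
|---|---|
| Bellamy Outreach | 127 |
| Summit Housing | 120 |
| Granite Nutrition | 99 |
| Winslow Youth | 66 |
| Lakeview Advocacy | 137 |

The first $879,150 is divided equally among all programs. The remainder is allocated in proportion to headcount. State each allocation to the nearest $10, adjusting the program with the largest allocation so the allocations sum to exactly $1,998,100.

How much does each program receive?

Bellamy Outreach: $434,680 · Summit Housing: $420,410 · Granite Nutrition: $377,610 · Winslow Youth: $310,350 · Lakeview Advocacy: $455,050

First tranche $879,150 split equally: $175,830 each.
Remainder $1,118,950 by headcount (total 549): Bellamy Outreach 258,846.36 → $258,850; Summit Housing 244,579.23 → $244,580; Granite Nutrition 201,777.87 → $201,780; Winslow Youth 134,518.58 → $134,520; Lakeview Advocacy 279,227.96 → $279,230.
Rounding difference −$10 on remainder applied to Lakeview Advocacy.
Totals: Bellamy Outreach $175,830 + $258,850 = $434,680; Summit Housing $175,830 + $244,580 = $420,410; Granite Nutrition $175,830 + $201,780 = $377,610; Winslow Youth $175,830 + $134,520 = $310,350; Lakeview Advocacy $175,830 + $279,220 = $455,050.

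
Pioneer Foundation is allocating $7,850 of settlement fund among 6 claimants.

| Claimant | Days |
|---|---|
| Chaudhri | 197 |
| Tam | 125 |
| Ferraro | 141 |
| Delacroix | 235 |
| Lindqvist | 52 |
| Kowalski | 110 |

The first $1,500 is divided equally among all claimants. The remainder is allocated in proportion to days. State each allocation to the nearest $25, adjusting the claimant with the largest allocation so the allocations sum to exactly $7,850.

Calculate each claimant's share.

First tranche $1,500 split equally: $250 each.
Remainder $6,350 by days (total 860): Chaudhri 1,454.59 → $1,450; Tam 922.97 → $925; Ferraro 1,041.10 → $1,050; Delacroix 1,735.17 → $1,725; Lindqvist 383.95 → $375; Kowalski 812.21 → $800.
Rounding difference +$25 on remainder applied to Delacroix.
Totals: Chaudhri $250 + $1,450 = $1,700; Tam $250 + $925 = $1,175; Ferraro $250 + $1,050 = $1,300; Delacroix $250 + $1,750 = $2,000; Lindqvist $250 + $375 = $625; Kowalski $250 + $800 = $1,050.

Chaudhri: $1,700 · Tam: $1,175 · Ferraro: $1,300 · Delacroix: $2,000 · Lindqvist: $625 · Kowalski: $1,050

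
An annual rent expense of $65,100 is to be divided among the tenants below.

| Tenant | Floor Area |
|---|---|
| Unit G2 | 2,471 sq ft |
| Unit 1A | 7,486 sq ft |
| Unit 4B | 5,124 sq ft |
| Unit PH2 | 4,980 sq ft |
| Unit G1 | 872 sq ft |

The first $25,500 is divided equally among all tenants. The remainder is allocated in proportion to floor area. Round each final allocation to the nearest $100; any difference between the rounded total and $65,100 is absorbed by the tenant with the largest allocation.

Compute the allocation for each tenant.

Unit G2: $9,800 · Unit 1A: $19,300 · Unit 4B: $14,800 · Unit PH2: $14,500 · Unit G1: $6,700

$25,500 shared equally gives $5,100 per tenant.
Remainder $39,600 by floor area (total 20,933): Unit G2 4,674.51 → $4,700; Unit 1A 14,161.64 → $14,200; Unit 4B 9,693.33 → $9,700; Unit PH2 9,420.91 → $9,400; Unit G1 1,649.61 → $1,600.
Totals: Unit G2 $5,100 + $4,700 = $9,800; Unit 1A $5,100 + $14,200 = $19,300; Unit 4B $5,100 + $9,700 = $14,800; Unit PH2 $5,100 + $9,400 = $14,500; Unit G1 $5,100 + $1,600 = $6,700.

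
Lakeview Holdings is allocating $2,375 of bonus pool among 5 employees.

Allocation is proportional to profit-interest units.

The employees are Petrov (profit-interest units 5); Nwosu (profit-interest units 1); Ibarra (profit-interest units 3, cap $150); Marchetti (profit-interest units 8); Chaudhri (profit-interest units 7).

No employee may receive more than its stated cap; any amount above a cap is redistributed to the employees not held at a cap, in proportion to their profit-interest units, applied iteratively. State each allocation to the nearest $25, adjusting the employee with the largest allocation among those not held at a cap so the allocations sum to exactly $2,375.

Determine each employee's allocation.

Petrov: $525; Nwosu: $100; Ibarra: $150; Marchetti: $850; Chaudhri: $750

Combined profit-interest units = 24.
Proportional shares (ignoring caps): Petrov 494.79; Nwosu 98.96; Ibarra 296.88; Marchetti 791.67; Chaudhri 692.71.
Held at cap: Ibarra ($150); balance $2,225 reallocated over remaining profit-interest units 21.
Remaining shares: Petrov 529.76 → $525; Nwosu 105.95 → $100; Marchetti 847.62 → $850; Chaudhri 741.67 → $750.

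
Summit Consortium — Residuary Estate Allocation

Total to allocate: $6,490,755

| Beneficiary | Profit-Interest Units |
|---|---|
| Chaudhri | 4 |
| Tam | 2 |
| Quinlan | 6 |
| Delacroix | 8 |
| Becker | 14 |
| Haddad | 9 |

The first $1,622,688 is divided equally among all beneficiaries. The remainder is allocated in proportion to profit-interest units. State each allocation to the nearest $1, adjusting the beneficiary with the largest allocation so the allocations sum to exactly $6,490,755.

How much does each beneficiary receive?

Equal tier: $1,622,688 ÷ 6 = $270,448 apiece.
Remainder $4,868,067 by profit-interest units (total 43): Chaudhri 452,843.44 → $452,843; Tam 226,421.72 → $226,422; Quinlan 679,265.16 → $679,265; Delacroix 905,686.88 → $905,687; Becker 1,584,952.05 → $1,584,952; Haddad 1,018,897.74 → $1,018,898.
Totals: Chaudhri $270,448 + $452,843 = $723,291; Tam $270,448 + $226,422 = $496,870; Quinlan $270,448 + $679,265 = $949,713; Delacroix $270,448 + $905,687 = $1,176,135; Becker $270,448 + $1,584,952 = $1,855,400; Haddad $270,448 + $1,018,898 = $1,289,346.

Chaudhri: $723,291; Tam: $496,870; Quinlan: $949,713; Delacroix: $1,176,135; Becker: $1,855,400; Haddad: $1,289,346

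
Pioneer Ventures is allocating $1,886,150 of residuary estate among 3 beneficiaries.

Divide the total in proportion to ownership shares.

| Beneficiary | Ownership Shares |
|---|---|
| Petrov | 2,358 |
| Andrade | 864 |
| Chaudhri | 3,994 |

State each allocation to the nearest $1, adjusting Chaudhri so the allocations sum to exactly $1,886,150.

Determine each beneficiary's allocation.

Petrov: $616,344 | Andrade: $225,836 | Chaudhri: $1,043,970

Combined ownership shares = 7,216.
Unrounded shares: Petrov 2,358/7,216 × $1,886,150 = 616,344.47; Andrade 864/7,216 × $1,886,150 = 225,836.14; Chaudhri 3,994/7,216 × $1,886,150 = 1,043,969.39.
Rounded to nearest $1: Petrov $616,344; Andrade $225,836; Chaudhri $1,043,969. Sum = $1,886,149.
Difference $1,886,150 − $1,886,149 = +$1 applied to Chaudhri: Chaudhri becomes $1,043,970.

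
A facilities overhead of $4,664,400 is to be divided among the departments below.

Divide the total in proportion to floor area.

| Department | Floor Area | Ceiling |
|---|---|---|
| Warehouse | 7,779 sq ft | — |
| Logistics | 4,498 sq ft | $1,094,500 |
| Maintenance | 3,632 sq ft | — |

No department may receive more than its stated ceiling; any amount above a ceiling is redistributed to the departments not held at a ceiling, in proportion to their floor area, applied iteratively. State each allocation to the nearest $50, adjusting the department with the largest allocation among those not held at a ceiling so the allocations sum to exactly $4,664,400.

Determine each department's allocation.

Warehouse: $2,433,650 | Logistics: $1,094,500 | Maintenance: $1,136,250

Total floor area = 15,909.
Pro-rata shares before constraints: Warehouse 2,280,744.71; Logistics 1,318,780.01; Maintenance 1,064,875.28.
Cap binds for Logistics ($1,094,500); residual $3,569,900 reallocated over remaining floor area 11,411.
Redistributed shares: Warehouse 2,433,638.78 → $2,433,650; Maintenance 1,136,261.22 → $1,136,250.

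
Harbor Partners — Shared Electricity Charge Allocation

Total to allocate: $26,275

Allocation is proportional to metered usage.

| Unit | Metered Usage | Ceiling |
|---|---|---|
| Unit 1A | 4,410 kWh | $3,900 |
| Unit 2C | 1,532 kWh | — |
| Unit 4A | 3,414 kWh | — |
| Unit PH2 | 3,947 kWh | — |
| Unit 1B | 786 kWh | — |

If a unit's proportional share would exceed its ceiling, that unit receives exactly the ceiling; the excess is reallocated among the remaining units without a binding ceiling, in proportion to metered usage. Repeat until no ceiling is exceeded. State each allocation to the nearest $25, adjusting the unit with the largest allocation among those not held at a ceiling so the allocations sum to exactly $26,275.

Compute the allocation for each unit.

Unit 1A: $3,900 | Unit 2C: $3,550 | Unit 4A: $7,900 | Unit PH2: $9,100 | Unit 1B: $1,825

Metered usage total: 14,089.
Unconstrained shares: Unit 1A 8,224.34; Unit 2C 2,857.07; Unit 4A 6,366.87; Unit PH2 7,360.88; Unit 1B 1,465.84.
Capped: Unit 1A ($3,900); residual $22,375 reallocated over remaining metered usage 9,679.
Remaining shares: Unit 2C 3,541.53 → $3,550; Unit 4A 7,892.16 → $7,900; Unit PH2 9,124.30 → $9,125; Unit 1B 1,817.00 → $1,825.
Rounding difference −$25 applied to Unit PH2 → $9,100.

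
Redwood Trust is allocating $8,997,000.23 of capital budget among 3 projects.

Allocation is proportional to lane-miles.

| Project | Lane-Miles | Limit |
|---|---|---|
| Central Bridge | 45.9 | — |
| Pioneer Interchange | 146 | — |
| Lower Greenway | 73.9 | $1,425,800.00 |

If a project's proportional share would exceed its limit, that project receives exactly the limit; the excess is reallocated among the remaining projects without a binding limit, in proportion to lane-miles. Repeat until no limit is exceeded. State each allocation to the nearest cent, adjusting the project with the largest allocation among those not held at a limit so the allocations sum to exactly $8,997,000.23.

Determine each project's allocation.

Sum of lane-miles: 265.8.
Proportional shares (ignoring caps): Central Bridge 1,553,658.0533; Pioneer Interchange 4,941,918.8622; Lower Greenway 2,501,423.3145.
Held at cap: Lower Greenway ($1,425,800.00); remaining pool $7,571,200.23 reallocated over remaining lane-miles 191.9.
Redistributed shares: Central Bridge 1,810,933.2494 → $1,810,933.25; Pioneer Interchange 5,760,266.9806 → $5,760,266.98.

Central Bridge: $1,810,933.25; Pioneer Interchange: $5,760,266.98; Lower Greenway: $1,425,800.00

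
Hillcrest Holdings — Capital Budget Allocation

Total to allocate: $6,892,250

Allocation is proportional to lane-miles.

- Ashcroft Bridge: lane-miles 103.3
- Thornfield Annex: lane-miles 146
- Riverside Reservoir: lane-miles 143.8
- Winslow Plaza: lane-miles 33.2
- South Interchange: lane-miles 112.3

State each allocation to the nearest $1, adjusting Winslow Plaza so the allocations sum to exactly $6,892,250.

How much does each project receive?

Ashcroft Bridge: $1,321,889 | Thornfield Annex: $1,868,304 | Riverside Reservoir: $1,840,151 | Winslow Plaza: $424,848 | South Interchange: $1,437,058

Combined lane-miles = 538.6.
Pro-rata amounts: Ashcroft Bridge 103.3/538.6 × $6,892,250 = 1,321,889.02; Thornfield Annex 146/538.6 × $6,892,250 = 1,868,303.94; Riverside Reservoir 143.8/538.6 × $6,892,250 = 1,840,151.41; Winslow Plaza 33.2/538.6 × $6,892,250 = 424,847.20; South Interchange 112.3/538.6 × $6,892,250 = 1,437,058.44.
After rounding ($1): Ashcroft Bridge $1,321,889; Thornfield Annex $1,868,304; Riverside Reservoir $1,840,151; Winslow Plaza $424,847; South Interchange $1,437,058. Sum = $6,892,249.
Difference $6,892,250 − $6,892,249 = +$1 applied to Winslow Plaza: Winslow Plaza becomes $424,848.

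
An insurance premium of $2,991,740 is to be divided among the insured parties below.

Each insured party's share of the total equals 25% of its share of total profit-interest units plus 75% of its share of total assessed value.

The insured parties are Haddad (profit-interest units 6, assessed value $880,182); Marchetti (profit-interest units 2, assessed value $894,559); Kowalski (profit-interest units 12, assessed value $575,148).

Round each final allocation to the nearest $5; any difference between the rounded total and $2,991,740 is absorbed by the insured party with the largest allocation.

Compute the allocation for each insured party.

Totals — profit-interest units 20, assessed value 2,349,889.
Blended shares (25% profit-interest units + 75% assessed value): Haddad 0.3559; Marchetti 0.3105; Kowalski 0.3336.
Proportional shares: Haddad 1,064,827.33; Marchetti 928,968.30; Kowalski 997,944.37.
At nearest $5: Haddad $1,064,825; Marchetti $928,970; Kowalski $997,945. Sum = $2,991,740.
No rounding difference to absorb.

Haddad: $1,064,825; Marchetti: $928,970; Kowalski: $997,945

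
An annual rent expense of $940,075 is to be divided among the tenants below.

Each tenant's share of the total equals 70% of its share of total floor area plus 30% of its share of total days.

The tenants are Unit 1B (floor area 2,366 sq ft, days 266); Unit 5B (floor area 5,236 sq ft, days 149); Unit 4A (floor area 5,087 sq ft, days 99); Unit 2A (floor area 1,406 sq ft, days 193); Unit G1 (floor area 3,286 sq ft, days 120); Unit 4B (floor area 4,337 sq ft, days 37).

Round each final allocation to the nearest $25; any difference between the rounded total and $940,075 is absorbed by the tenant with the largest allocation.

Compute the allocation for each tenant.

Unit 1B: $158,525 · Unit 5B: $207,275 · Unit 4A: $186,450 · Unit 2A: $105,600 · Unit G1: $138,725 · Unit 4B: $143,500

Totals — floor area 21,718, days 864.
Combined weights (70% floor area + 30% days): Unit 1B 0.1686; Unit 5B 0.2205; Unit 4A 0.1983; Unit 2A 0.1123; Unit G1 0.1476; Unit 4B 0.1526.
Unrounded shares: Unit 1B 158,515.86; Unit 5B 207,285.93; Unit 4A 186,450.50; Unit 2A 105,599.69; Unit G1 138,735.15; Unit 4B 143,487.87.
After rounding ($25): Unit 1B $158,525; Unit 5B $207,275; Unit 4A $186,450; Unit 2A $105,600; Unit G1 $138,725; Unit 4B $143,500. Sum = $940,075.
Sum already equals the total — no adjustment.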